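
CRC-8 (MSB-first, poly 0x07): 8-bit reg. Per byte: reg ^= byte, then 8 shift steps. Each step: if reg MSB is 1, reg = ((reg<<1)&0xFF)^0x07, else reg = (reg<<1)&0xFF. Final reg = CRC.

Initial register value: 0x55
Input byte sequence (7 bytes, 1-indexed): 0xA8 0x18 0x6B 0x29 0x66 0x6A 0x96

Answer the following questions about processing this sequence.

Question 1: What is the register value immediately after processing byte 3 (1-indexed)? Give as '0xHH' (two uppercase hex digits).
Answer: 0x14

Derivation:
After byte 1 (0xA8): reg=0xFD
After byte 2 (0x18): reg=0xB5
After byte 3 (0x6B): reg=0x14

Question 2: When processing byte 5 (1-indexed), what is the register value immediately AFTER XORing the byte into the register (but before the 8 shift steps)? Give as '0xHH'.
Answer: 0xD5

Derivation:
Register before byte 5: 0xB3
Byte 5: 0x66
0xB3 XOR 0x66 = 0xD5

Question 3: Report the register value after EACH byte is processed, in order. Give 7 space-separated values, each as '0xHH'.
0xFD 0xB5 0x14 0xB3 0x25 0xEA 0x73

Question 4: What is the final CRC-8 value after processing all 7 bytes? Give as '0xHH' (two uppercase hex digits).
Answer: 0x73

Derivation:
After byte 1 (0xA8): reg=0xFD
After byte 2 (0x18): reg=0xB5
After byte 3 (0x6B): reg=0x14
After byte 4 (0x29): reg=0xB3
After byte 5 (0x66): reg=0x25
After byte 6 (0x6A): reg=0xEA
After byte 7 (0x96): reg=0x73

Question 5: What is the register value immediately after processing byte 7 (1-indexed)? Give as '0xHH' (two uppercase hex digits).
After byte 1 (0xA8): reg=0xFD
After byte 2 (0x18): reg=0xB5
After byte 3 (0x6B): reg=0x14
After byte 4 (0x29): reg=0xB3
After byte 5 (0x66): reg=0x25
After byte 6 (0x6A): reg=0xEA
After byte 7 (0x96): reg=0x73

Answer: 0x73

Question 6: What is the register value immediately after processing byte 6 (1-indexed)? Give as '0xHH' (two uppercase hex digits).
After byte 1 (0xA8): reg=0xFD
After byte 2 (0x18): reg=0xB5
After byte 3 (0x6B): reg=0x14
After byte 4 (0x29): reg=0xB3
After byte 5 (0x66): reg=0x25
After byte 6 (0x6A): reg=0xEA

Answer: 0xEA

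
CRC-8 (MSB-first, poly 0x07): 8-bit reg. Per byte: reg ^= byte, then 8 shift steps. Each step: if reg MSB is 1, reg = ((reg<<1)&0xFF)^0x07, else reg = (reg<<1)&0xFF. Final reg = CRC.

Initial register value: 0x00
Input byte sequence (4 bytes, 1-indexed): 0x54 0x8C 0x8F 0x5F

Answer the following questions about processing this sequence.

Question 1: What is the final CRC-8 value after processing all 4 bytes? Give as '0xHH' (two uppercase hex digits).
After byte 1 (0x54): reg=0xAB
After byte 2 (0x8C): reg=0xF5
After byte 3 (0x8F): reg=0x61
After byte 4 (0x5F): reg=0xBA

Answer: 0xBA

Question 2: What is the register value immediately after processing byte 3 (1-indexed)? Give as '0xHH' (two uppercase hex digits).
After byte 1 (0x54): reg=0xAB
After byte 2 (0x8C): reg=0xF5
After byte 3 (0x8F): reg=0x61

Answer: 0x61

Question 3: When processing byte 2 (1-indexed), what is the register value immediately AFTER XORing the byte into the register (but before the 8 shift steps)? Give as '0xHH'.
Answer: 0x27

Derivation:
Register before byte 2: 0xAB
Byte 2: 0x8C
0xAB XOR 0x8C = 0x27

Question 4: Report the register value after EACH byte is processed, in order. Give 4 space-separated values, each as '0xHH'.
0xAB 0xF5 0x61 0xBA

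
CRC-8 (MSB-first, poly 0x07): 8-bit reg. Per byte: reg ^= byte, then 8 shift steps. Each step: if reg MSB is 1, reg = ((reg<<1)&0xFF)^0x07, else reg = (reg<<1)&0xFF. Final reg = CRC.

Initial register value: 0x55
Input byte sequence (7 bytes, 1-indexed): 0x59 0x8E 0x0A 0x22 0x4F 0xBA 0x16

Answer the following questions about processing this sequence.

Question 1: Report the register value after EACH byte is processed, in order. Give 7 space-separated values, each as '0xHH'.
0x24 0x5F 0xAC 0xA3 0x8A 0x90 0x9B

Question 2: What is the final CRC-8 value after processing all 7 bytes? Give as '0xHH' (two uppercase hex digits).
After byte 1 (0x59): reg=0x24
After byte 2 (0x8E): reg=0x5F
After byte 3 (0x0A): reg=0xAC
After byte 4 (0x22): reg=0xA3
After byte 5 (0x4F): reg=0x8A
After byte 6 (0xBA): reg=0x90
After byte 7 (0x16): reg=0x9B

Answer: 0x9B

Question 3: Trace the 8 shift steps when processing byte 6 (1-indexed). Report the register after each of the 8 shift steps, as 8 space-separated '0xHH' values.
After byte 1 (0x59): reg=0x24
After byte 2 (0x8E): reg=0x5F
After byte 3 (0x0A): reg=0xAC
After byte 4 (0x22): reg=0xA3
After byte 5 (0x4F): reg=0x8A
Register before byte 6: 0x8A
After XOR with byte 0xBA: 0x30

Answer: 0x60 0xC0 0x87 0x09 0x12 0x24 0x48 0x90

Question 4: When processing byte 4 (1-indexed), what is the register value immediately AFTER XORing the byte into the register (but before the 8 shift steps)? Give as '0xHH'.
Answer: 0x8E

Derivation:
Register before byte 4: 0xAC
Byte 4: 0x22
0xAC XOR 0x22 = 0x8E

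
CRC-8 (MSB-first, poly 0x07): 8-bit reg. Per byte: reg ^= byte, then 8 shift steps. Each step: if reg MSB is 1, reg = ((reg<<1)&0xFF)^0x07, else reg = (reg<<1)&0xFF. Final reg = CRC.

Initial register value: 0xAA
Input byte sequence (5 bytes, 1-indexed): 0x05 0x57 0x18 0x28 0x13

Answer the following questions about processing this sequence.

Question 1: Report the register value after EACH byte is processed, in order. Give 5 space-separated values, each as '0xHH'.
0x44 0x79 0x20 0x38 0xD1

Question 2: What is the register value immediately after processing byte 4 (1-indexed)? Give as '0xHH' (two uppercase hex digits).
Answer: 0x38

Derivation:
After byte 1 (0x05): reg=0x44
After byte 2 (0x57): reg=0x79
After byte 3 (0x18): reg=0x20
After byte 4 (0x28): reg=0x38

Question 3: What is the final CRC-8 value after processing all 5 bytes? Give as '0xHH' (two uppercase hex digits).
Answer: 0xD1

Derivation:
After byte 1 (0x05): reg=0x44
After byte 2 (0x57): reg=0x79
After byte 3 (0x18): reg=0x20
After byte 4 (0x28): reg=0x38
After byte 5 (0x13): reg=0xD1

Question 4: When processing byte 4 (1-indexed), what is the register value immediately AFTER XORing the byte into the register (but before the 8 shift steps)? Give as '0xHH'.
Register before byte 4: 0x20
Byte 4: 0x28
0x20 XOR 0x28 = 0x08

Answer: 0x08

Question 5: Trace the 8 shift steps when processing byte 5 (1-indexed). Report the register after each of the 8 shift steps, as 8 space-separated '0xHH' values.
Answer: 0x56 0xAC 0x5F 0xBE 0x7B 0xF6 0xEB 0xD1

Derivation:
After byte 1 (0x05): reg=0x44
After byte 2 (0x57): reg=0x79
After byte 3 (0x18): reg=0x20
After byte 4 (0x28): reg=0x38
Register before byte 5: 0x38
After XOR with byte 0x13: 0x2B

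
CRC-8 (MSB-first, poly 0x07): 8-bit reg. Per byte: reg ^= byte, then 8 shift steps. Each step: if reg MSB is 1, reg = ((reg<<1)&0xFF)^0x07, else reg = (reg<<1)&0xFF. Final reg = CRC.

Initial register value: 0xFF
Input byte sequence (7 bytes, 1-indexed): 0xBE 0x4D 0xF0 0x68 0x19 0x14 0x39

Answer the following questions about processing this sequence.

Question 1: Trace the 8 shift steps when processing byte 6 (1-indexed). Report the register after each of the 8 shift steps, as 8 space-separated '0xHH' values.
Answer: 0x4D 0x9A 0x33 0x66 0xCC 0x9F 0x39 0x72

Derivation:
After byte 1 (0xBE): reg=0xC0
After byte 2 (0x4D): reg=0xAA
After byte 3 (0xF0): reg=0x81
After byte 4 (0x68): reg=0x91
After byte 5 (0x19): reg=0xB1
Register before byte 6: 0xB1
After XOR with byte 0x14: 0xA5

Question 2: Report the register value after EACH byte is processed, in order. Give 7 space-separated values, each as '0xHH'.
0xC0 0xAA 0x81 0x91 0xB1 0x72 0xF6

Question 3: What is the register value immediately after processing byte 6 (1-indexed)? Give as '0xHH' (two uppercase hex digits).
Answer: 0x72

Derivation:
After byte 1 (0xBE): reg=0xC0
After byte 2 (0x4D): reg=0xAA
After byte 3 (0xF0): reg=0x81
After byte 4 (0x68): reg=0x91
After byte 5 (0x19): reg=0xB1
After byte 6 (0x14): reg=0x72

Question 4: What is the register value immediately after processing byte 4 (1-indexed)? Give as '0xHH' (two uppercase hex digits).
Answer: 0x91

Derivation:
After byte 1 (0xBE): reg=0xC0
After byte 2 (0x4D): reg=0xAA
After byte 3 (0xF0): reg=0x81
After byte 4 (0x68): reg=0x91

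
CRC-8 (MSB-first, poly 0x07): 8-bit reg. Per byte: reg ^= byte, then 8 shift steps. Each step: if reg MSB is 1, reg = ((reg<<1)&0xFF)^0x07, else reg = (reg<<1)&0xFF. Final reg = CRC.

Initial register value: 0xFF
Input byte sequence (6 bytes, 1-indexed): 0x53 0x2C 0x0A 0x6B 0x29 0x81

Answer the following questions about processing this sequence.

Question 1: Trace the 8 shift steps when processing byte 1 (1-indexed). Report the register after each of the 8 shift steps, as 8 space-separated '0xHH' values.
Register before byte 1: 0xFF
After XOR with byte 0x53: 0xAC

Answer: 0x5F 0xBE 0x7B 0xF6 0xEB 0xD1 0xA5 0x4D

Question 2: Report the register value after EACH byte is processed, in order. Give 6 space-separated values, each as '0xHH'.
0x4D 0x20 0xD6 0x3A 0x79 0xE6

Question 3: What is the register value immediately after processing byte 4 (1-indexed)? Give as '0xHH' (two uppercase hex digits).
After byte 1 (0x53): reg=0x4D
After byte 2 (0x2C): reg=0x20
After byte 3 (0x0A): reg=0xD6
After byte 4 (0x6B): reg=0x3A

Answer: 0x3A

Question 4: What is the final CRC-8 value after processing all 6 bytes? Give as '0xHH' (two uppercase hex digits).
Answer: 0xE6

Derivation:
After byte 1 (0x53): reg=0x4D
After byte 2 (0x2C): reg=0x20
After byte 3 (0x0A): reg=0xD6
After byte 4 (0x6B): reg=0x3A
After byte 5 (0x29): reg=0x79
After byte 6 (0x81): reg=0xE6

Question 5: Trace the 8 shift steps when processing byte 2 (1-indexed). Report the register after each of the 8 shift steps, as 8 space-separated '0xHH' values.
Answer: 0xC2 0x83 0x01 0x02 0x04 0x08 0x10 0x20

Derivation:
After byte 1 (0x53): reg=0x4D
Register before byte 2: 0x4D
After XOR with byte 0x2C: 0x61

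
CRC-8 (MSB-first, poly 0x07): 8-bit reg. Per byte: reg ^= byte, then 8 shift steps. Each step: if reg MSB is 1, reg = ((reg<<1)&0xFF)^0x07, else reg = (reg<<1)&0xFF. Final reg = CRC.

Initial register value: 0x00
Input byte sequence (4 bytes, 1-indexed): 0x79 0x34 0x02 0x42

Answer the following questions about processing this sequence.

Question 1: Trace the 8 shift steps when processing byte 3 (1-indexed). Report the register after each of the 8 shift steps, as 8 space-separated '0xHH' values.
Answer: 0x25 0x4A 0x94 0x2F 0x5E 0xBC 0x7F 0xFE

Derivation:
After byte 1 (0x79): reg=0x68
After byte 2 (0x34): reg=0x93
Register before byte 3: 0x93
After XOR with byte 0x02: 0x91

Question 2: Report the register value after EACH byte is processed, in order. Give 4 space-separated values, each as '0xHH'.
0x68 0x93 0xFE 0x3D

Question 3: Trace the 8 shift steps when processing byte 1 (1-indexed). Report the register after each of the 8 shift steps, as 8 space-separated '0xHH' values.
Register before byte 1: 0x00
After XOR with byte 0x79: 0x79

Answer: 0xF2 0xE3 0xC1 0x85 0x0D 0x1A 0x34 0x68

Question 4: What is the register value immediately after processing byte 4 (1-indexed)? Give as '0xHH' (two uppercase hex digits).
Answer: 0x3D

Derivation:
After byte 1 (0x79): reg=0x68
After byte 2 (0x34): reg=0x93
After byte 3 (0x02): reg=0xFE
After byte 4 (0x42): reg=0x3D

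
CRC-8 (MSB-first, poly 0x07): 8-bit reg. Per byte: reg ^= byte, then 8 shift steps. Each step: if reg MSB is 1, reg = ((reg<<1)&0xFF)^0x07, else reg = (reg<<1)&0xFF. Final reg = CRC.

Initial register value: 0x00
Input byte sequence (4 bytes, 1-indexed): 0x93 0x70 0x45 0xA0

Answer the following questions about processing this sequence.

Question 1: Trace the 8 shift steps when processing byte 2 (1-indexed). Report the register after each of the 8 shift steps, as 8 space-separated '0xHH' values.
Answer: 0x07 0x0E 0x1C 0x38 0x70 0xE0 0xC7 0x89

Derivation:
After byte 1 (0x93): reg=0xF0
Register before byte 2: 0xF0
After XOR with byte 0x70: 0x80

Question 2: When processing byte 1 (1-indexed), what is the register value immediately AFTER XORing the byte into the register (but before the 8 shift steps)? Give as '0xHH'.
Answer: 0x93

Derivation:
Register before byte 1: 0x00
Byte 1: 0x93
0x00 XOR 0x93 = 0x93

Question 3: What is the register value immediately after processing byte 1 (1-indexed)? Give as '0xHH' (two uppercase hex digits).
Answer: 0xF0

Derivation:
After byte 1 (0x93): reg=0xF0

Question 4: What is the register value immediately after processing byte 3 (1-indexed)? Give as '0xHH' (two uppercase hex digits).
After byte 1 (0x93): reg=0xF0
After byte 2 (0x70): reg=0x89
After byte 3 (0x45): reg=0x6A

Answer: 0x6A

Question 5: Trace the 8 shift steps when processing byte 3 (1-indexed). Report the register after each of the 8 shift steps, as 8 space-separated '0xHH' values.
Answer: 0x9F 0x39 0x72 0xE4 0xCF 0x99 0x35 0x6A

Derivation:
After byte 1 (0x93): reg=0xF0
After byte 2 (0x70): reg=0x89
Register before byte 3: 0x89
After XOR with byte 0x45: 0xCC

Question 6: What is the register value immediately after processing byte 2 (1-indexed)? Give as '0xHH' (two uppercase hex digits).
After byte 1 (0x93): reg=0xF0
After byte 2 (0x70): reg=0x89

Answer: 0x89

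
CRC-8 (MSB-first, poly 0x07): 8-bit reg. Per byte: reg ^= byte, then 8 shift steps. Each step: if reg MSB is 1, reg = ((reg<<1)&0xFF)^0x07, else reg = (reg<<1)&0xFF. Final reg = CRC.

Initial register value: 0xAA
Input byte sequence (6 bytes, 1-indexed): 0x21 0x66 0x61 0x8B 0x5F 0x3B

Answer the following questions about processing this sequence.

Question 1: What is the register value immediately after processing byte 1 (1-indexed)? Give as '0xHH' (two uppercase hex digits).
Answer: 0xB8

Derivation:
After byte 1 (0x21): reg=0xB8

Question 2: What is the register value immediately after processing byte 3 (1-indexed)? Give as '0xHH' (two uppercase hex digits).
After byte 1 (0x21): reg=0xB8
After byte 2 (0x66): reg=0x14
After byte 3 (0x61): reg=0x4C

Answer: 0x4C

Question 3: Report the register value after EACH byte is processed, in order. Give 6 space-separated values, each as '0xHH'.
0xB8 0x14 0x4C 0x5B 0x1C 0xF5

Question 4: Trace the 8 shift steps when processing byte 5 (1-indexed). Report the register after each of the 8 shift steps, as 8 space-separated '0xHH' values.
Answer: 0x08 0x10 0x20 0x40 0x80 0x07 0x0E 0x1C

Derivation:
After byte 1 (0x21): reg=0xB8
After byte 2 (0x66): reg=0x14
After byte 3 (0x61): reg=0x4C
After byte 4 (0x8B): reg=0x5B
Register before byte 5: 0x5B
After XOR with byte 0x5F: 0x04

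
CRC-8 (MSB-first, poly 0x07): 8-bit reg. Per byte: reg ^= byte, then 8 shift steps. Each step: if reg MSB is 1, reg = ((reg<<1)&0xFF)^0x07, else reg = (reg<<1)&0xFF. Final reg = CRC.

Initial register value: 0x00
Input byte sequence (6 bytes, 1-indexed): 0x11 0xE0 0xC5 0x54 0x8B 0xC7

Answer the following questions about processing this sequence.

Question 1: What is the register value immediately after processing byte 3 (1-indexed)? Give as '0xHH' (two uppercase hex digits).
After byte 1 (0x11): reg=0x77
After byte 2 (0xE0): reg=0xEC
After byte 3 (0xC5): reg=0xDF

Answer: 0xDF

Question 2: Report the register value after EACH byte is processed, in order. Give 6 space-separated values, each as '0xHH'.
0x77 0xEC 0xDF 0xB8 0x99 0x9D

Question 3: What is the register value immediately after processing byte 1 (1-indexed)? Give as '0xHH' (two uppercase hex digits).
Answer: 0x77

Derivation:
After byte 1 (0x11): reg=0x77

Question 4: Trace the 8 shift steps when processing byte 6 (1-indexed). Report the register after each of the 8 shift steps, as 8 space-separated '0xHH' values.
After byte 1 (0x11): reg=0x77
After byte 2 (0xE0): reg=0xEC
After byte 3 (0xC5): reg=0xDF
After byte 4 (0x54): reg=0xB8
After byte 5 (0x8B): reg=0x99
Register before byte 6: 0x99
After XOR with byte 0xC7: 0x5E

Answer: 0xBC 0x7F 0xFE 0xFB 0xF1 0xE5 0xCD 0x9D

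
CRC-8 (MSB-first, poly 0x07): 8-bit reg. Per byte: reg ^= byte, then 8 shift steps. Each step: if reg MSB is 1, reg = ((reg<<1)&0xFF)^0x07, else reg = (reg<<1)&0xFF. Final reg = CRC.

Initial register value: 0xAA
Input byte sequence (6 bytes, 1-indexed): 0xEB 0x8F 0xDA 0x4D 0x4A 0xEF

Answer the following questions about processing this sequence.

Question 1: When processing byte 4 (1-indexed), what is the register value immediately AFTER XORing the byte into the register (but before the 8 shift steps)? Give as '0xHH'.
Register before byte 4: 0x90
Byte 4: 0x4D
0x90 XOR 0x4D = 0xDD

Answer: 0xDD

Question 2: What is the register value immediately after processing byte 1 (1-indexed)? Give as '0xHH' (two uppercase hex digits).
Answer: 0xC0

Derivation:
After byte 1 (0xEB): reg=0xC0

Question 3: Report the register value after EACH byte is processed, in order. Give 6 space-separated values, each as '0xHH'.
0xC0 0xEA 0x90 0x1D 0xA2 0xE4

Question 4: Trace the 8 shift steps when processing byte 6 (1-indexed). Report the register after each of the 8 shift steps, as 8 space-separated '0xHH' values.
After byte 1 (0xEB): reg=0xC0
After byte 2 (0x8F): reg=0xEA
After byte 3 (0xDA): reg=0x90
After byte 4 (0x4D): reg=0x1D
After byte 5 (0x4A): reg=0xA2
Register before byte 6: 0xA2
After XOR with byte 0xEF: 0x4D

Answer: 0x9A 0x33 0x66 0xCC 0x9F 0x39 0x72 0xE4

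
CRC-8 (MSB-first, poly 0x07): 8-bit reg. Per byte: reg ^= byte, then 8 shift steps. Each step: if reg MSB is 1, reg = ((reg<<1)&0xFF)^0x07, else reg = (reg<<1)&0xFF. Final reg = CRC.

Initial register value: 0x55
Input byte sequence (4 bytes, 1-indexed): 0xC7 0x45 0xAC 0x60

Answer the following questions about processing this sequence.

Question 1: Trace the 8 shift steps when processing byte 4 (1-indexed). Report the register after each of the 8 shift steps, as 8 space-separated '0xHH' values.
Answer: 0x90 0x27 0x4E 0x9C 0x3F 0x7E 0xFC 0xFF

Derivation:
After byte 1 (0xC7): reg=0xF7
After byte 2 (0x45): reg=0x17
After byte 3 (0xAC): reg=0x28
Register before byte 4: 0x28
After XOR with byte 0x60: 0x48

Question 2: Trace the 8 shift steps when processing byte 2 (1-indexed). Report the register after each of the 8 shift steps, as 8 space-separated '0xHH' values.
After byte 1 (0xC7): reg=0xF7
Register before byte 2: 0xF7
After XOR with byte 0x45: 0xB2

Answer: 0x63 0xC6 0x8B 0x11 0x22 0x44 0x88 0x17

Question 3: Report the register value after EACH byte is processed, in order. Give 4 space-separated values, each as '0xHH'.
0xF7 0x17 0x28 0xFF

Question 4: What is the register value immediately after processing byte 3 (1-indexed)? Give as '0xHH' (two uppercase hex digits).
Answer: 0x28

Derivation:
After byte 1 (0xC7): reg=0xF7
After byte 2 (0x45): reg=0x17
After byte 3 (0xAC): reg=0x28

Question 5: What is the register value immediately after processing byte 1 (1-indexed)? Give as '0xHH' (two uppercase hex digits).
Answer: 0xF7

Derivation:
After byte 1 (0xC7): reg=0xF7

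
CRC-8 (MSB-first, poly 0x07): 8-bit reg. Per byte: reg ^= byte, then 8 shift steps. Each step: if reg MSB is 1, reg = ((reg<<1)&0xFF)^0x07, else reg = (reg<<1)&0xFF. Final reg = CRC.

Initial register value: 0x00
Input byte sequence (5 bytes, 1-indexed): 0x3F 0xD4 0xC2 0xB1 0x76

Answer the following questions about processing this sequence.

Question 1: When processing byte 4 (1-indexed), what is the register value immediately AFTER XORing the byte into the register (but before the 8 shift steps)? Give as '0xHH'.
Answer: 0xB9

Derivation:
Register before byte 4: 0x08
Byte 4: 0xB1
0x08 XOR 0xB1 = 0xB9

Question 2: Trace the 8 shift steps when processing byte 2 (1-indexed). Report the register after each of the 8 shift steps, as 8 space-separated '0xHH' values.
After byte 1 (0x3F): reg=0xBD
Register before byte 2: 0xBD
After XOR with byte 0xD4: 0x69

Answer: 0xD2 0xA3 0x41 0x82 0x03 0x06 0x0C 0x18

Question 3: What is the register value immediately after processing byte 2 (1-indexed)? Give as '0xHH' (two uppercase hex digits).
Answer: 0x18

Derivation:
After byte 1 (0x3F): reg=0xBD
After byte 2 (0xD4): reg=0x18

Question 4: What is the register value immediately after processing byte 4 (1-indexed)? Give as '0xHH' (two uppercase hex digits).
After byte 1 (0x3F): reg=0xBD
After byte 2 (0xD4): reg=0x18
After byte 3 (0xC2): reg=0x08
After byte 4 (0xB1): reg=0x26

Answer: 0x26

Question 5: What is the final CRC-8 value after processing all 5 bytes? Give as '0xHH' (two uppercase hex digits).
After byte 1 (0x3F): reg=0xBD
After byte 2 (0xD4): reg=0x18
After byte 3 (0xC2): reg=0x08
After byte 4 (0xB1): reg=0x26
After byte 5 (0x76): reg=0xB7

Answer: 0xB7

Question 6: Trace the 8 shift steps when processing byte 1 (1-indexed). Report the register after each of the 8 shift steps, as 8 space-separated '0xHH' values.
Register before byte 1: 0x00
After XOR with byte 0x3F: 0x3F

Answer: 0x7E 0xFC 0xFF 0xF9 0xF5 0xED 0xDD 0xBD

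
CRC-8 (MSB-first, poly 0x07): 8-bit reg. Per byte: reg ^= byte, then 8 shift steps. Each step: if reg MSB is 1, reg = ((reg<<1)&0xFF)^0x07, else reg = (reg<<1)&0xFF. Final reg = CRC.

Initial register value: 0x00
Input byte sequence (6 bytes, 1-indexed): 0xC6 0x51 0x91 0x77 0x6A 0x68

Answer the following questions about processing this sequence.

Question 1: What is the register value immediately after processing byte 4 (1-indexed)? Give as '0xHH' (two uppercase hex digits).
Answer: 0x27

Derivation:
After byte 1 (0xC6): reg=0x5C
After byte 2 (0x51): reg=0x23
After byte 3 (0x91): reg=0x17
After byte 4 (0x77): reg=0x27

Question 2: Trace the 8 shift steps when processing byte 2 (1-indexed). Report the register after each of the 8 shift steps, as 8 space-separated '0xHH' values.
After byte 1 (0xC6): reg=0x5C
Register before byte 2: 0x5C
After XOR with byte 0x51: 0x0D

Answer: 0x1A 0x34 0x68 0xD0 0xA7 0x49 0x92 0x23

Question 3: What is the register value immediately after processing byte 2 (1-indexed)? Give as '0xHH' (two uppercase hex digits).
After byte 1 (0xC6): reg=0x5C
After byte 2 (0x51): reg=0x23

Answer: 0x23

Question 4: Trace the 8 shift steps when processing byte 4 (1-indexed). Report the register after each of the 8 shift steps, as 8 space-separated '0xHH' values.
Answer: 0xC0 0x87 0x09 0x12 0x24 0x48 0x90 0x27

Derivation:
After byte 1 (0xC6): reg=0x5C
After byte 2 (0x51): reg=0x23
After byte 3 (0x91): reg=0x17
Register before byte 4: 0x17
After XOR with byte 0x77: 0x60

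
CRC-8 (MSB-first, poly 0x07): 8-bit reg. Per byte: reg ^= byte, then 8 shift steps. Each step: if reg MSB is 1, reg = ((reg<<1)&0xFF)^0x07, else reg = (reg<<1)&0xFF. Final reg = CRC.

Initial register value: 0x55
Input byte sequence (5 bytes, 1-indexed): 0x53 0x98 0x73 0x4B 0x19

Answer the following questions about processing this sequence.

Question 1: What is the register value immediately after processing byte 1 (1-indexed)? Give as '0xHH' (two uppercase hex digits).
Answer: 0x12

Derivation:
After byte 1 (0x53): reg=0x12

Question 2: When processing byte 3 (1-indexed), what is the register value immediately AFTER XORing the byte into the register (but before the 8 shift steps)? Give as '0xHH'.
Answer: 0xCC

Derivation:
Register before byte 3: 0xBF
Byte 3: 0x73
0xBF XOR 0x73 = 0xCC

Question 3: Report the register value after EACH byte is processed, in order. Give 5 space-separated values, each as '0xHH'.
0x12 0xBF 0x6A 0xE7 0xF4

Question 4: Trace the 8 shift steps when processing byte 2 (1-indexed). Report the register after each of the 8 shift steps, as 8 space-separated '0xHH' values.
After byte 1 (0x53): reg=0x12
Register before byte 2: 0x12
After XOR with byte 0x98: 0x8A

Answer: 0x13 0x26 0x4C 0x98 0x37 0x6E 0xDC 0xBF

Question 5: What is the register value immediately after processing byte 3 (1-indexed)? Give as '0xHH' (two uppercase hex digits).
After byte 1 (0x53): reg=0x12
After byte 2 (0x98): reg=0xBF
After byte 3 (0x73): reg=0x6A

Answer: 0x6A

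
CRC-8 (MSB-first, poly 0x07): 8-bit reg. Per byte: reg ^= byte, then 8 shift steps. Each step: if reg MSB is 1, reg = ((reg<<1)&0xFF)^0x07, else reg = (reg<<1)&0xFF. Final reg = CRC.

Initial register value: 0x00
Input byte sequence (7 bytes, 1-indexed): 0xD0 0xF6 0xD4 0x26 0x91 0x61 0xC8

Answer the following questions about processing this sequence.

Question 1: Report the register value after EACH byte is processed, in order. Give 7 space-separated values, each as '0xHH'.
0x3E 0x76 0x67 0xC0 0xB0 0x39 0xD9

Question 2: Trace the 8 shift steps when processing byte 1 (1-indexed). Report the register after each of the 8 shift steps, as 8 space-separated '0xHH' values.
Answer: 0xA7 0x49 0x92 0x23 0x46 0x8C 0x1F 0x3E

Derivation:
Register before byte 1: 0x00
After XOR with byte 0xD0: 0xD0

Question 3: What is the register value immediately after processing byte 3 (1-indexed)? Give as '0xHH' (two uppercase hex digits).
Answer: 0x67

Derivation:
After byte 1 (0xD0): reg=0x3E
After byte 2 (0xF6): reg=0x76
After byte 3 (0xD4): reg=0x67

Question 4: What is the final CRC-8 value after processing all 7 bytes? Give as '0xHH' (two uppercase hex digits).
After byte 1 (0xD0): reg=0x3E
After byte 2 (0xF6): reg=0x76
After byte 3 (0xD4): reg=0x67
After byte 4 (0x26): reg=0xC0
After byte 5 (0x91): reg=0xB0
After byte 6 (0x61): reg=0x39
After byte 7 (0xC8): reg=0xD9

Answer: 0xD9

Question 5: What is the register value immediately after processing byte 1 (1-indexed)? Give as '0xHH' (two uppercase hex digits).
Answer: 0x3E

Derivation:
After byte 1 (0xD0): reg=0x3E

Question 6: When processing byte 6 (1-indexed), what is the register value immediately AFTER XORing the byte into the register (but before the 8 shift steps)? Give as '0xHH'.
Register before byte 6: 0xB0
Byte 6: 0x61
0xB0 XOR 0x61 = 0xD1

Answer: 0xD1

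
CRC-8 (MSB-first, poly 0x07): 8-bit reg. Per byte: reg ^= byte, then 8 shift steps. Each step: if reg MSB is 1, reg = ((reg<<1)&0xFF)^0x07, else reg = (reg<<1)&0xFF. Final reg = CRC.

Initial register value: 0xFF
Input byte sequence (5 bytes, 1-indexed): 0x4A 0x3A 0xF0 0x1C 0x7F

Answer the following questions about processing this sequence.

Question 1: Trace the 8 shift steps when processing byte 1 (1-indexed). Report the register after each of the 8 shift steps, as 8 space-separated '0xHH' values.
Register before byte 1: 0xFF
After XOR with byte 0x4A: 0xB5

Answer: 0x6D 0xDA 0xB3 0x61 0xC2 0x83 0x01 0x02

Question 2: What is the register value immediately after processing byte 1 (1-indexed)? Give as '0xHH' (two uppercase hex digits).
Answer: 0x02

Derivation:
After byte 1 (0x4A): reg=0x02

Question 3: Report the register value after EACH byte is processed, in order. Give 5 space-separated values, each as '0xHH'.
0x02 0xA8 0x8F 0xF0 0xA4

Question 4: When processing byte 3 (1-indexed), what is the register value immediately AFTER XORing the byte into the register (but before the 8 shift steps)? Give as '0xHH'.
Answer: 0x58

Derivation:
Register before byte 3: 0xA8
Byte 3: 0xF0
0xA8 XOR 0xF0 = 0x58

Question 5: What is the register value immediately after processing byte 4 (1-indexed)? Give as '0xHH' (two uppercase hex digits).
After byte 1 (0x4A): reg=0x02
After byte 2 (0x3A): reg=0xA8
After byte 3 (0xF0): reg=0x8F
After byte 4 (0x1C): reg=0xF0

Answer: 0xF0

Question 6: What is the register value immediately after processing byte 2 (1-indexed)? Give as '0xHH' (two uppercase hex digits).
After byte 1 (0x4A): reg=0x02
After byte 2 (0x3A): reg=0xA8

Answer: 0xA8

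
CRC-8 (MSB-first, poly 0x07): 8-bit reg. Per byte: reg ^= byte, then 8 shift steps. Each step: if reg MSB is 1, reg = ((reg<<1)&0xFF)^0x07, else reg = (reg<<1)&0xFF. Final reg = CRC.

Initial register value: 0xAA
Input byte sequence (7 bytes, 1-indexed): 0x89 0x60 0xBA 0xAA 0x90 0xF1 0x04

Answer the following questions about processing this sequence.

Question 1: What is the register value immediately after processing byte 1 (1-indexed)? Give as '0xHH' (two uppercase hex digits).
After byte 1 (0x89): reg=0xE9

Answer: 0xE9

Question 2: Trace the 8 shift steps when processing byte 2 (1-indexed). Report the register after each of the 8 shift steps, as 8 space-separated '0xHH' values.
After byte 1 (0x89): reg=0xE9
Register before byte 2: 0xE9
After XOR with byte 0x60: 0x89

Answer: 0x15 0x2A 0x54 0xA8 0x57 0xAE 0x5B 0xB6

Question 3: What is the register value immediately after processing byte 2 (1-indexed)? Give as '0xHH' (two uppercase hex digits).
Answer: 0xB6

Derivation:
After byte 1 (0x89): reg=0xE9
After byte 2 (0x60): reg=0xB6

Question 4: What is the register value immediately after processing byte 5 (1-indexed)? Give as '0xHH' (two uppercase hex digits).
Answer: 0x99

Derivation:
After byte 1 (0x89): reg=0xE9
After byte 2 (0x60): reg=0xB6
After byte 3 (0xBA): reg=0x24
After byte 4 (0xAA): reg=0xA3
After byte 5 (0x90): reg=0x99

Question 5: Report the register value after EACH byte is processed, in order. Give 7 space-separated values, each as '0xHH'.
0xE9 0xB6 0x24 0xA3 0x99 0x1F 0x41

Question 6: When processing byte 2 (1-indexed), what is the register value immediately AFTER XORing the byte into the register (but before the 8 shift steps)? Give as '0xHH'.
Register before byte 2: 0xE9
Byte 2: 0x60
0xE9 XOR 0x60 = 0x89

Answer: 0x89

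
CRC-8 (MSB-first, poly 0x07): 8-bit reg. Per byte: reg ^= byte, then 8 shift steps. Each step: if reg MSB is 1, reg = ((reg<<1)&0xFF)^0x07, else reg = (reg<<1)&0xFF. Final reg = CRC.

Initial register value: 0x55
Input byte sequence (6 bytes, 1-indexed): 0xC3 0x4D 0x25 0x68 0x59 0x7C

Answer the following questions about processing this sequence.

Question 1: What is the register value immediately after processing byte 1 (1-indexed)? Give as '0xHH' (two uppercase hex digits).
Answer: 0xEB

Derivation:
After byte 1 (0xC3): reg=0xEB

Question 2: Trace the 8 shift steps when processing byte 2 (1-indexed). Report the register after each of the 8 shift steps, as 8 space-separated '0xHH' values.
Answer: 0x4B 0x96 0x2B 0x56 0xAC 0x5F 0xBE 0x7B

Derivation:
After byte 1 (0xC3): reg=0xEB
Register before byte 2: 0xEB
After XOR with byte 0x4D: 0xA6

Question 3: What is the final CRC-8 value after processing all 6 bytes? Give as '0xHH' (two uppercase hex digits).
After byte 1 (0xC3): reg=0xEB
After byte 2 (0x4D): reg=0x7B
After byte 3 (0x25): reg=0x9D
After byte 4 (0x68): reg=0xC5
After byte 5 (0x59): reg=0xDD
After byte 6 (0x7C): reg=0x6E

Answer: 0x6E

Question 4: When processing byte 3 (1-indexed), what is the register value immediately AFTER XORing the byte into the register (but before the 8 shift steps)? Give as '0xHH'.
Register before byte 3: 0x7B
Byte 3: 0x25
0x7B XOR 0x25 = 0x5E

Answer: 0x5E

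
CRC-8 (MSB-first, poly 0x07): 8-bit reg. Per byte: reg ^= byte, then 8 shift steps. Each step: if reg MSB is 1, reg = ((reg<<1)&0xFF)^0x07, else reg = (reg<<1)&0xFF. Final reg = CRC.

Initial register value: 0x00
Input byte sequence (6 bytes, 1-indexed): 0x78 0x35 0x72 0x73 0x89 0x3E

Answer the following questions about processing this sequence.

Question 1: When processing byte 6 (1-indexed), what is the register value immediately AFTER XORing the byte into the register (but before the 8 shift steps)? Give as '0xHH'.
Answer: 0xC4

Derivation:
Register before byte 6: 0xFA
Byte 6: 0x3E
0xFA XOR 0x3E = 0xC4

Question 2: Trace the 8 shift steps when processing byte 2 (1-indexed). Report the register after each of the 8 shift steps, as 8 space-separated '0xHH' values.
Answer: 0xB4 0x6F 0xDE 0xBB 0x71 0xE2 0xC3 0x81

Derivation:
After byte 1 (0x78): reg=0x6F
Register before byte 2: 0x6F
After XOR with byte 0x35: 0x5A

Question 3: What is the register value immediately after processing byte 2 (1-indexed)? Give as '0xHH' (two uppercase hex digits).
Answer: 0x81

Derivation:
After byte 1 (0x78): reg=0x6F
After byte 2 (0x35): reg=0x81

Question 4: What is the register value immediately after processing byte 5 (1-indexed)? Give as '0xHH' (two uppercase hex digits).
After byte 1 (0x78): reg=0x6F
After byte 2 (0x35): reg=0x81
After byte 3 (0x72): reg=0xD7
After byte 4 (0x73): reg=0x75
After byte 5 (0x89): reg=0xFA

Answer: 0xFA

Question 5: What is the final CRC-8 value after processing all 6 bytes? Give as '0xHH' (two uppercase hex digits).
After byte 1 (0x78): reg=0x6F
After byte 2 (0x35): reg=0x81
After byte 3 (0x72): reg=0xD7
After byte 4 (0x73): reg=0x75
After byte 5 (0x89): reg=0xFA
After byte 6 (0x3E): reg=0x52

Answer: 0x52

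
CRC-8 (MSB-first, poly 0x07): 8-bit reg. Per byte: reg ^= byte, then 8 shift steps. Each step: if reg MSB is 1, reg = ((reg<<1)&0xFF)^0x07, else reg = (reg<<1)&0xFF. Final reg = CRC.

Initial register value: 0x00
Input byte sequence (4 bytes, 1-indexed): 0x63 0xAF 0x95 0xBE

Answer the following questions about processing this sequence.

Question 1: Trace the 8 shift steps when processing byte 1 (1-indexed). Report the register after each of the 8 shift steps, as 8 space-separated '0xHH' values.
Register before byte 1: 0x00
After XOR with byte 0x63: 0x63

Answer: 0xC6 0x8B 0x11 0x22 0x44 0x88 0x17 0x2E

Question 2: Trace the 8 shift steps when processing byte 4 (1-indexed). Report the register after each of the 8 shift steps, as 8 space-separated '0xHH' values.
After byte 1 (0x63): reg=0x2E
After byte 2 (0xAF): reg=0x8E
After byte 3 (0x95): reg=0x41
Register before byte 4: 0x41
After XOR with byte 0xBE: 0xFF

Answer: 0xF9 0xF5 0xED 0xDD 0xBD 0x7D 0xFA 0xF3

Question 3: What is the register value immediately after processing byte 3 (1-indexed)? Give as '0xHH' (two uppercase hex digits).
After byte 1 (0x63): reg=0x2E
After byte 2 (0xAF): reg=0x8E
After byte 3 (0x95): reg=0x41

Answer: 0x41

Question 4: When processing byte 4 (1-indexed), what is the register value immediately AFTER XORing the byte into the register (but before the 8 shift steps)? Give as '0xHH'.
Answer: 0xFF

Derivation:
Register before byte 4: 0x41
Byte 4: 0xBE
0x41 XOR 0xBE = 0xFF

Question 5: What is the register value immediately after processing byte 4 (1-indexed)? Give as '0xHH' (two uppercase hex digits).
After byte 1 (0x63): reg=0x2E
After byte 2 (0xAF): reg=0x8E
After byte 3 (0x95): reg=0x41
After byte 4 (0xBE): reg=0xF3

Answer: 0xF3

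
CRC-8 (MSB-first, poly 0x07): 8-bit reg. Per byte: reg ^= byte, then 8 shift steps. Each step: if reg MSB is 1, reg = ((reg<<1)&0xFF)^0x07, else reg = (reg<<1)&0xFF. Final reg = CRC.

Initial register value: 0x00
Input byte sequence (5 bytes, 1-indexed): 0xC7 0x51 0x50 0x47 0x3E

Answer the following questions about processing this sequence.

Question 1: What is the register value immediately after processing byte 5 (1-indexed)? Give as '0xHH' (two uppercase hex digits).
After byte 1 (0xC7): reg=0x5B
After byte 2 (0x51): reg=0x36
After byte 3 (0x50): reg=0x35
After byte 4 (0x47): reg=0x59
After byte 5 (0x3E): reg=0x32

Answer: 0x32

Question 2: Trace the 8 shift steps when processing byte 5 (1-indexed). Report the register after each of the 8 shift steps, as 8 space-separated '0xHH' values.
Answer: 0xCE 0x9B 0x31 0x62 0xC4 0x8F 0x19 0x32

Derivation:
After byte 1 (0xC7): reg=0x5B
After byte 2 (0x51): reg=0x36
After byte 3 (0x50): reg=0x35
After byte 4 (0x47): reg=0x59
Register before byte 5: 0x59
After XOR with byte 0x3E: 0x67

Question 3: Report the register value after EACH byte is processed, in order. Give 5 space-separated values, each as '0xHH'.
0x5B 0x36 0x35 0x59 0x32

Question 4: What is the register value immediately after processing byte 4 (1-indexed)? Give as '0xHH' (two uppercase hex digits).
Answer: 0x59

Derivation:
After byte 1 (0xC7): reg=0x5B
After byte 2 (0x51): reg=0x36
After byte 3 (0x50): reg=0x35
After byte 4 (0x47): reg=0x59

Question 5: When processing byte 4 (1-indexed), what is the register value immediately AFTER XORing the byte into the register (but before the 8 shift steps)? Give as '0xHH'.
Answer: 0x72

Derivation:
Register before byte 4: 0x35
Byte 4: 0x47
0x35 XOR 0x47 = 0x72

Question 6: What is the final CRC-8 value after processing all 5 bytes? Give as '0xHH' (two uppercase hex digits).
After byte 1 (0xC7): reg=0x5B
After byte 2 (0x51): reg=0x36
After byte 3 (0x50): reg=0x35
After byte 4 (0x47): reg=0x59
After byte 5 (0x3E): reg=0x32

Answer: 0x32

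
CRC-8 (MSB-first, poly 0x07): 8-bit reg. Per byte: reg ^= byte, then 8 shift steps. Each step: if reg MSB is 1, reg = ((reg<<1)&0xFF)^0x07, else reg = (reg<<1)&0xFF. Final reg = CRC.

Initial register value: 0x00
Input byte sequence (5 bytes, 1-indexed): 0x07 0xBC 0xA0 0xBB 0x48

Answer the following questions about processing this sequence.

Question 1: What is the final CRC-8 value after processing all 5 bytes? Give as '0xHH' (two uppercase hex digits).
Answer: 0x36

Derivation:
After byte 1 (0x07): reg=0x15
After byte 2 (0xBC): reg=0x56
After byte 3 (0xA0): reg=0xCC
After byte 4 (0xBB): reg=0x42
After byte 5 (0x48): reg=0x36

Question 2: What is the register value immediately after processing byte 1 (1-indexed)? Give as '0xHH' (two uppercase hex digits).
Answer: 0x15

Derivation:
After byte 1 (0x07): reg=0x15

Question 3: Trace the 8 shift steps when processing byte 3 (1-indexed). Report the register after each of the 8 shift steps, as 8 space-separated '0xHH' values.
After byte 1 (0x07): reg=0x15
After byte 2 (0xBC): reg=0x56
Register before byte 3: 0x56
After XOR with byte 0xA0: 0xF6

Answer: 0xEB 0xD1 0xA5 0x4D 0x9A 0x33 0x66 0xCC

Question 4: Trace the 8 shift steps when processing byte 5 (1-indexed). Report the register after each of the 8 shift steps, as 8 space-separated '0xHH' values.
Answer: 0x14 0x28 0x50 0xA0 0x47 0x8E 0x1B 0x36

Derivation:
After byte 1 (0x07): reg=0x15
After byte 2 (0xBC): reg=0x56
After byte 3 (0xA0): reg=0xCC
After byte 4 (0xBB): reg=0x42
Register before byte 5: 0x42
After XOR with byte 0x48: 0x0A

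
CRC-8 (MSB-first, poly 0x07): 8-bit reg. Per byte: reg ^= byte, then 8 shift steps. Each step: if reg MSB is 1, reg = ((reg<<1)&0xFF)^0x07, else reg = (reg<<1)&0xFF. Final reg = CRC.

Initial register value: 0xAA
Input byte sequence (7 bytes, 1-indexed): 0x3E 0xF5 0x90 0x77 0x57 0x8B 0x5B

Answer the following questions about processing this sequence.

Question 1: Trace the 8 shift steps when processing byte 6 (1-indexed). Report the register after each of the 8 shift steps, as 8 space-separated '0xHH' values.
Answer: 0x5C 0xB8 0x77 0xEE 0xDB 0xB1 0x65 0xCA

Derivation:
After byte 1 (0x3E): reg=0xE5
After byte 2 (0xF5): reg=0x70
After byte 3 (0x90): reg=0xAE
After byte 4 (0x77): reg=0x01
After byte 5 (0x57): reg=0xA5
Register before byte 6: 0xA5
After XOR with byte 0x8B: 0x2E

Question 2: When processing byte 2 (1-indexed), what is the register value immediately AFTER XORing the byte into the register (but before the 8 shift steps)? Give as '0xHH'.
Register before byte 2: 0xE5
Byte 2: 0xF5
0xE5 XOR 0xF5 = 0x10

Answer: 0x10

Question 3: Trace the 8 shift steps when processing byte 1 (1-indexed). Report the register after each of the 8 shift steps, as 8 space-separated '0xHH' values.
Register before byte 1: 0xAA
After XOR with byte 0x3E: 0x94

Answer: 0x2F 0x5E 0xBC 0x7F 0xFE 0xFB 0xF1 0xE5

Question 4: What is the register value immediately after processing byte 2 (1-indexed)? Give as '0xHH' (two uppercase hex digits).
After byte 1 (0x3E): reg=0xE5
After byte 2 (0xF5): reg=0x70

Answer: 0x70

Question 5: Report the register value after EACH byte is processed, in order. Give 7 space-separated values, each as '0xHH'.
0xE5 0x70 0xAE 0x01 0xA5 0xCA 0xFE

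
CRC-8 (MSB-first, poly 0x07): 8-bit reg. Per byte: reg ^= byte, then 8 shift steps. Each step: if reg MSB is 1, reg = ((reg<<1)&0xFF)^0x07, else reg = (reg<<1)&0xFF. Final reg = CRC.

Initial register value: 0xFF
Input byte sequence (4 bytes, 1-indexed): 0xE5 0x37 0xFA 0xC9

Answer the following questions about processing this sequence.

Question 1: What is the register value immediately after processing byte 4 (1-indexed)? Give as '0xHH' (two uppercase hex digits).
Answer: 0xEB

Derivation:
After byte 1 (0xE5): reg=0x46
After byte 2 (0x37): reg=0x50
After byte 3 (0xFA): reg=0x5F
After byte 4 (0xC9): reg=0xEB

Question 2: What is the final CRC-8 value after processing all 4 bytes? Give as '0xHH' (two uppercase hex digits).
After byte 1 (0xE5): reg=0x46
After byte 2 (0x37): reg=0x50
After byte 3 (0xFA): reg=0x5F
After byte 4 (0xC9): reg=0xEB

Answer: 0xEB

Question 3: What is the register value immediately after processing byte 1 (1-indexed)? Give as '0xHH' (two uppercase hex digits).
After byte 1 (0xE5): reg=0x46

Answer: 0x46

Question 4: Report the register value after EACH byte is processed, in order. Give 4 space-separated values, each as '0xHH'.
0x46 0x50 0x5F 0xEB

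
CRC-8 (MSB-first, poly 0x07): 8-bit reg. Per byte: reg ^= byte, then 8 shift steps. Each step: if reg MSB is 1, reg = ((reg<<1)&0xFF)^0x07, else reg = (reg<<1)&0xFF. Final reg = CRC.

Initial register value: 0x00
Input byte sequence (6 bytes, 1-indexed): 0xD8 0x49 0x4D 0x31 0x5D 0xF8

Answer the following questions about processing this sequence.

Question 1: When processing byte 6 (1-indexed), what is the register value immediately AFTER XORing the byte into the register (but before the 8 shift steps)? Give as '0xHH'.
Answer: 0xDE

Derivation:
Register before byte 6: 0x26
Byte 6: 0xF8
0x26 XOR 0xF8 = 0xDE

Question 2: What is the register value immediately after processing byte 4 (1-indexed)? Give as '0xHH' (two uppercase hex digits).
Answer: 0xE4

Derivation:
After byte 1 (0xD8): reg=0x06
After byte 2 (0x49): reg=0xEA
After byte 3 (0x4D): reg=0x7C
After byte 4 (0x31): reg=0xE4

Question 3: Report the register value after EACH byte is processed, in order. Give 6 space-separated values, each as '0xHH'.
0x06 0xEA 0x7C 0xE4 0x26 0x14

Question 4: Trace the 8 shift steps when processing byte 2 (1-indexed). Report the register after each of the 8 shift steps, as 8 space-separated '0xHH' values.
Answer: 0x9E 0x3B 0x76 0xEC 0xDF 0xB9 0x75 0xEA

Derivation:
After byte 1 (0xD8): reg=0x06
Register before byte 2: 0x06
After XOR with byte 0x49: 0x4F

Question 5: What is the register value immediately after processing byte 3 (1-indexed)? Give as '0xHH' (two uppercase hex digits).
After byte 1 (0xD8): reg=0x06
After byte 2 (0x49): reg=0xEA
After byte 3 (0x4D): reg=0x7C

Answer: 0x7C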